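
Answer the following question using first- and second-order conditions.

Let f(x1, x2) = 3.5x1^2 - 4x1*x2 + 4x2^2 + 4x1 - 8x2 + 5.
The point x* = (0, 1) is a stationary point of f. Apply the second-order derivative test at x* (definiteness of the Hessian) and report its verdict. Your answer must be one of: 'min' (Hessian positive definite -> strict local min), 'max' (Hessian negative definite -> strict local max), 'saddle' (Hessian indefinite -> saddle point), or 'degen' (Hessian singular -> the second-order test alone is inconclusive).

Compute the Hessian H = grad^2 f:
  H = [[7, -4], [-4, 8]]
Verify stationarity: grad f(x*) = H x* + g = (0, 0).
Eigenvalues of H: 3.4689, 11.5311.
Both eigenvalues > 0, so H is positive definite -> x* is a strict local min.

min


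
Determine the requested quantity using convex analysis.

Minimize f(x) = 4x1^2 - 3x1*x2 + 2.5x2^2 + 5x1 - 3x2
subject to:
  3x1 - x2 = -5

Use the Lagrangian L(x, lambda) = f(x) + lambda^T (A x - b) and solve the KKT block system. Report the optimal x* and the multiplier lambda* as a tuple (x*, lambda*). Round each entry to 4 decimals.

Form the Lagrangian:
  L(x, lambda) = (1/2) x^T Q x + c^T x + lambda^T (A x - b)
Stationarity (grad_x L = 0): Q x + c + A^T lambda = 0.
Primal feasibility: A x = b.

This gives the KKT block system:
  [ Q   A^T ] [ x     ]   [-c ]
  [ A    0  ] [ lambda ] = [ b ]

Solving the linear system:
  x*      = (-1.6, 0.2)
  lambda* = (2.8)
  f(x*)   = 2.7

x* = (-1.6, 0.2), lambda* = (2.8)


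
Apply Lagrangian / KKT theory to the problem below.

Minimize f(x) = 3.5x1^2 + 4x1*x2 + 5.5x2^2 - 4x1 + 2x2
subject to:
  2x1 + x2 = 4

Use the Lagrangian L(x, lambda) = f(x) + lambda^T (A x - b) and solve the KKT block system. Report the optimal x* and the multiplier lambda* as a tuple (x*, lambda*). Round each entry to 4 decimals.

Form the Lagrangian:
  L(x, lambda) = (1/2) x^T Q x + c^T x + lambda^T (A x - b)
Stationarity (grad_x L = 0): Q x + c + A^T lambda = 0.
Primal feasibility: A x = b.

This gives the KKT block system:
  [ Q   A^T ] [ x     ]   [-c ]
  [ A    0  ] [ lambda ] = [ b ]

Solving the linear system:
  x*      = (2.2857, -0.5714)
  lambda* = (-4.8571)
  f(x*)   = 4.5714

x* = (2.2857, -0.5714), lambda* = (-4.8571)


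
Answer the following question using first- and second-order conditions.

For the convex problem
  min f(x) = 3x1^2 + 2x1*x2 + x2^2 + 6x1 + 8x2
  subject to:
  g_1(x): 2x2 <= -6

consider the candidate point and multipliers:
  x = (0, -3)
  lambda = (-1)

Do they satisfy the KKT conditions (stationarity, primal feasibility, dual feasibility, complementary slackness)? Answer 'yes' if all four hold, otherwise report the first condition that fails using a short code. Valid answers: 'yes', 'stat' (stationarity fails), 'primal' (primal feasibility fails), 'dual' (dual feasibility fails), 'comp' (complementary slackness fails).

Gradient of f: grad f(x) = Q x + c = (0, 2)
Constraint values g_i(x) = a_i^T x - b_i:
  g_1((0, -3)) = 0
Stationarity residual: grad f(x) + sum_i lambda_i a_i = (0, 0)
  -> stationarity OK
Primal feasibility (all g_i <= 0): OK
Dual feasibility (all lambda_i >= 0): FAILS
Complementary slackness (lambda_i * g_i(x) = 0 for all i): OK

Verdict: the first failing condition is dual_feasibility -> dual.

dual


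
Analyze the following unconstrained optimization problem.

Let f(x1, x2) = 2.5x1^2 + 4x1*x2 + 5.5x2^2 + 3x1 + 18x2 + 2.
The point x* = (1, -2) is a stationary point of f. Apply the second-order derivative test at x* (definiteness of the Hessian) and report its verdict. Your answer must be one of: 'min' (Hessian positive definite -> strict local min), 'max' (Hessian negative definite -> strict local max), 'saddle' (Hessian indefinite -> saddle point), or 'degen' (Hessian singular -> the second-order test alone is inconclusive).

Compute the Hessian H = grad^2 f:
  H = [[5, 4], [4, 11]]
Verify stationarity: grad f(x*) = H x* + g = (0, 0).
Eigenvalues of H: 3, 13.
Both eigenvalues > 0, so H is positive definite -> x* is a strict local min.

min


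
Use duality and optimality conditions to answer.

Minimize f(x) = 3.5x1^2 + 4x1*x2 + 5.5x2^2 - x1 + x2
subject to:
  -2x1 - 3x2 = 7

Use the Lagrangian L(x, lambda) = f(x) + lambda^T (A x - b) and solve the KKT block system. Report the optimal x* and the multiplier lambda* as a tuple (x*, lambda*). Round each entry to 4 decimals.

Form the Lagrangian:
  L(x, lambda) = (1/2) x^T Q x + c^T x + lambda^T (A x - b)
Stationarity (grad_x L = 0): Q x + c + A^T lambda = 0.
Primal feasibility: A x = b.

This gives the KKT block system:
  [ Q   A^T ] [ x     ]   [-c ]
  [ A    0  ] [ lambda ] = [ b ]

Solving the linear system:
  x*      = (-0.9322, -1.7119)
  lambda* = (-7.1864)
  f(x*)   = 24.7627

x* = (-0.9322, -1.7119), lambda* = (-7.1864)


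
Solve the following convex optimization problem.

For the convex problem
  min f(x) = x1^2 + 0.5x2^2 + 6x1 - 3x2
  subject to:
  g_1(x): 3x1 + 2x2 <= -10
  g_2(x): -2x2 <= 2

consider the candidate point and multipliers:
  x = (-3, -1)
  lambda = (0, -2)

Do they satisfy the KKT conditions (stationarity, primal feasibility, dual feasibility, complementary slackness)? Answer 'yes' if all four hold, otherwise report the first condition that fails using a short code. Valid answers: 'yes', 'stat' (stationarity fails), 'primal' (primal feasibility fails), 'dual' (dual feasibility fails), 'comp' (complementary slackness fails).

Gradient of f: grad f(x) = Q x + c = (0, -4)
Constraint values g_i(x) = a_i^T x - b_i:
  g_1((-3, -1)) = -1
  g_2((-3, -1)) = 0
Stationarity residual: grad f(x) + sum_i lambda_i a_i = (0, 0)
  -> stationarity OK
Primal feasibility (all g_i <= 0): OK
Dual feasibility (all lambda_i >= 0): FAILS
Complementary slackness (lambda_i * g_i(x) = 0 for all i): OK

Verdict: the first failing condition is dual_feasibility -> dual.

dual


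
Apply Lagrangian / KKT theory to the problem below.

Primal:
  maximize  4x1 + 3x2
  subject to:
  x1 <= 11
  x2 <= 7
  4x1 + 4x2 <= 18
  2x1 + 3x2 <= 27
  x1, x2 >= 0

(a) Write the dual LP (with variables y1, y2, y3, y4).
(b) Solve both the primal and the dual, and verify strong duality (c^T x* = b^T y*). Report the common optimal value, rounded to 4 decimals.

The standard primal-dual pair for 'max c^T x s.t. A x <= b, x >= 0' is:
  Dual:  min b^T y  s.t.  A^T y >= c,  y >= 0.

So the dual LP is:
  minimize  11y1 + 7y2 + 18y3 + 27y4
  subject to:
    y1 + 4y3 + 2y4 >= 4
    y2 + 4y3 + 3y4 >= 3
    y1, y2, y3, y4 >= 0

Solving the primal: x* = (4.5, 0).
  primal value c^T x* = 18.
Solving the dual: y* = (0, 0, 1, 0).
  dual value b^T y* = 18.
Strong duality: c^T x* = b^T y*. Confirmed.

18


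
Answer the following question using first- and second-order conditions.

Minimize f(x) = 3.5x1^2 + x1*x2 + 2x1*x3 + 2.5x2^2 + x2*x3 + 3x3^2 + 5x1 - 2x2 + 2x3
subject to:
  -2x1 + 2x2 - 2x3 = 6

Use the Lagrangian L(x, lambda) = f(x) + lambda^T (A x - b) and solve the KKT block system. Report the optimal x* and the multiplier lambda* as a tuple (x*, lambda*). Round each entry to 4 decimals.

Form the Lagrangian:
  L(x, lambda) = (1/2) x^T Q x + c^T x + lambda^T (A x - b)
Stationarity (grad_x L = 0): Q x + c + A^T lambda = 0.
Primal feasibility: A x = b.

This gives the KKT block system:
  [ Q   A^T ] [ x     ]   [-c ]
  [ A    0  ] [ lambda ] = [ b ]

Solving the linear system:
  x*      = (-1.099, 1.2772, -0.6238)
  lambda* = (-1.3317)
  f(x*)   = -0.6535

x* = (-1.099, 1.2772, -0.6238), lambda* = (-1.3317)


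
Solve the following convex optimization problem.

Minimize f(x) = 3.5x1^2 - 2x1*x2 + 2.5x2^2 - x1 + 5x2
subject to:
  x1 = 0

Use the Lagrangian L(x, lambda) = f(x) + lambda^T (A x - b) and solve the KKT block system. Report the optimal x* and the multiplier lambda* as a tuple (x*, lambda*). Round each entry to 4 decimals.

Form the Lagrangian:
  L(x, lambda) = (1/2) x^T Q x + c^T x + lambda^T (A x - b)
Stationarity (grad_x L = 0): Q x + c + A^T lambda = 0.
Primal feasibility: A x = b.

This gives the KKT block system:
  [ Q   A^T ] [ x     ]   [-c ]
  [ A    0  ] [ lambda ] = [ b ]

Solving the linear system:
  x*      = (0, -1)
  lambda* = (-1)
  f(x*)   = -2.5

x* = (0, -1), lambda* = (-1)


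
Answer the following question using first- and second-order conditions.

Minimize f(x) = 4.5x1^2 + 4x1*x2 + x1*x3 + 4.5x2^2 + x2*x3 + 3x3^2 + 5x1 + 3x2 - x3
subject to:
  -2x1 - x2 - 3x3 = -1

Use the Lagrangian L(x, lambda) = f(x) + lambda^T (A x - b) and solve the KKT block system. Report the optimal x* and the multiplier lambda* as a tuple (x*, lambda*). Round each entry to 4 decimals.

Form the Lagrangian:
  L(x, lambda) = (1/2) x^T Q x + c^T x + lambda^T (A x - b)
Stationarity (grad_x L = 0): Q x + c + A^T lambda = 0.
Primal feasibility: A x = b.

This gives the KKT block system:
  [ Q   A^T ] [ x     ]   [-c ]
  [ A    0  ] [ lambda ] = [ b ]

Solving the linear system:
  x*      = (-0.3907, -0.1452, 0.6422)
  lambda* = (0.7725)
  f(x*)   = -1.1295

x* = (-0.3907, -0.1452, 0.6422), lambda* = (0.7725)


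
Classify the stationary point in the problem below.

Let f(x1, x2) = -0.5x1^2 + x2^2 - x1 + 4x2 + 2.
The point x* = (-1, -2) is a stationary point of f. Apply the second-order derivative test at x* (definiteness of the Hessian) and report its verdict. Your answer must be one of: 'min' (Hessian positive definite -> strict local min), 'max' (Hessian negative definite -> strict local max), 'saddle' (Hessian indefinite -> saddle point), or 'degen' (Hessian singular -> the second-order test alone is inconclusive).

Compute the Hessian H = grad^2 f:
  H = [[-1, 0], [0, 2]]
Verify stationarity: grad f(x*) = H x* + g = (0, 0).
Eigenvalues of H: -1, 2.
Eigenvalues have mixed signs, so H is indefinite -> x* is a saddle point.

saddle


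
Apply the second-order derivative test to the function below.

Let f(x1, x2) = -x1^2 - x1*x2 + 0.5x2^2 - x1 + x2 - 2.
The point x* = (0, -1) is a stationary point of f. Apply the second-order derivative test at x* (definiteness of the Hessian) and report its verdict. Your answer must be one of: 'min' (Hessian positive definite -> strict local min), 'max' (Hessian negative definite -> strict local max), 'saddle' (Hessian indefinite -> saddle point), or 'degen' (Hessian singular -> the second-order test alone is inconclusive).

Compute the Hessian H = grad^2 f:
  H = [[-2, -1], [-1, 1]]
Verify stationarity: grad f(x*) = H x* + g = (0, 0).
Eigenvalues of H: -2.3028, 1.3028.
Eigenvalues have mixed signs, so H is indefinite -> x* is a saddle point.

saddle


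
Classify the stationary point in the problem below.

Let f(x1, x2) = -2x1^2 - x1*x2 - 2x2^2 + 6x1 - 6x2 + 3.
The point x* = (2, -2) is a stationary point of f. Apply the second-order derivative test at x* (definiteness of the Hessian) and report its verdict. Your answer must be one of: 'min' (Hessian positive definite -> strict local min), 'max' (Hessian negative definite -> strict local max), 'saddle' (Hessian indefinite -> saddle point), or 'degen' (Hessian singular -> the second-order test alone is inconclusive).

Compute the Hessian H = grad^2 f:
  H = [[-4, -1], [-1, -4]]
Verify stationarity: grad f(x*) = H x* + g = (0, 0).
Eigenvalues of H: -5, -3.
Both eigenvalues < 0, so H is negative definite -> x* is a strict local max.

max


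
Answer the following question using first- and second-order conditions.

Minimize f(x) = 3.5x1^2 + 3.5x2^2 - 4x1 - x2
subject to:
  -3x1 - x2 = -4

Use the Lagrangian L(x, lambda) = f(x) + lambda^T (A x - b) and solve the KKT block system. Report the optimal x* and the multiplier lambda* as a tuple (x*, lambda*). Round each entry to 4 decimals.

Form the Lagrangian:
  L(x, lambda) = (1/2) x^T Q x + c^T x + lambda^T (A x - b)
Stationarity (grad_x L = 0): Q x + c + A^T lambda = 0.
Primal feasibility: A x = b.

This gives the KKT block system:
  [ Q   A^T ] [ x     ]   [-c ]
  [ A    0  ] [ lambda ] = [ b ]

Solving the linear system:
  x*      = (1.2143, 0.3571)
  lambda* = (1.5)
  f(x*)   = 0.3929

x* = (1.2143, 0.3571), lambda* = (1.5)


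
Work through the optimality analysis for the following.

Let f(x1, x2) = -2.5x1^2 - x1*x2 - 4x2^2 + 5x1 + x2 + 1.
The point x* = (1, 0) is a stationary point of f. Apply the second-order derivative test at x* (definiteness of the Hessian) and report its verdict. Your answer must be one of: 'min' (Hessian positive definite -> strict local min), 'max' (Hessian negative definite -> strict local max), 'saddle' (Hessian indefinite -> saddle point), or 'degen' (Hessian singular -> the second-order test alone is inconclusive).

Compute the Hessian H = grad^2 f:
  H = [[-5, -1], [-1, -8]]
Verify stationarity: grad f(x*) = H x* + g = (0, 0).
Eigenvalues of H: -8.3028, -4.6972.
Both eigenvalues < 0, so H is negative definite -> x* is a strict local max.

max


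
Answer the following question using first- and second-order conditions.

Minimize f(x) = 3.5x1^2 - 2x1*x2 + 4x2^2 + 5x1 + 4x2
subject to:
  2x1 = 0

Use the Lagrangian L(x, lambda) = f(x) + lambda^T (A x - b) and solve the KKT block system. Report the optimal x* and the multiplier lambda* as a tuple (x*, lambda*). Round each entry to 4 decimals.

Form the Lagrangian:
  L(x, lambda) = (1/2) x^T Q x + c^T x + lambda^T (A x - b)
Stationarity (grad_x L = 0): Q x + c + A^T lambda = 0.
Primal feasibility: A x = b.

This gives the KKT block system:
  [ Q   A^T ] [ x     ]   [-c ]
  [ A    0  ] [ lambda ] = [ b ]

Solving the linear system:
  x*      = (0, -0.5)
  lambda* = (-3)
  f(x*)   = -1

x* = (0, -0.5), lambda* = (-3)


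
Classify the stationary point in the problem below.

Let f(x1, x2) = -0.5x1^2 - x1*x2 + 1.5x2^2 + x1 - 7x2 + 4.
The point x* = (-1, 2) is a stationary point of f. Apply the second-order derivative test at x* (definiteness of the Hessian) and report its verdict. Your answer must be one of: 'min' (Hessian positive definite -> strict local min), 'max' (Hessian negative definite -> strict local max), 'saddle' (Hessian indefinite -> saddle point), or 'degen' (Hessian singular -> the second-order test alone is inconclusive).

Compute the Hessian H = grad^2 f:
  H = [[-1, -1], [-1, 3]]
Verify stationarity: grad f(x*) = H x* + g = (0, 0).
Eigenvalues of H: -1.2361, 3.2361.
Eigenvalues have mixed signs, so H is indefinite -> x* is a saddle point.

saddle


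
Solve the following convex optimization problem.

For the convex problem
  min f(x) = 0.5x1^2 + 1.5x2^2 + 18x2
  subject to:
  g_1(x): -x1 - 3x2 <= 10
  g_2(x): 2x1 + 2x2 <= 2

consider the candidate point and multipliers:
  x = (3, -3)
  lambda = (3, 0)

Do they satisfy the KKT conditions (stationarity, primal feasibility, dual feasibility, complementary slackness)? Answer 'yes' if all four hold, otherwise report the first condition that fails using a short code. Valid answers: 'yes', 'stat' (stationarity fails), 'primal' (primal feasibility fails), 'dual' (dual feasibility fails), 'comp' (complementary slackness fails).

Gradient of f: grad f(x) = Q x + c = (3, 9)
Constraint values g_i(x) = a_i^T x - b_i:
  g_1((3, -3)) = -4
  g_2((3, -3)) = -2
Stationarity residual: grad f(x) + sum_i lambda_i a_i = (0, 0)
  -> stationarity OK
Primal feasibility (all g_i <= 0): OK
Dual feasibility (all lambda_i >= 0): OK
Complementary slackness (lambda_i * g_i(x) = 0 for all i): FAILS

Verdict: the first failing condition is complementary_slackness -> comp.

comp


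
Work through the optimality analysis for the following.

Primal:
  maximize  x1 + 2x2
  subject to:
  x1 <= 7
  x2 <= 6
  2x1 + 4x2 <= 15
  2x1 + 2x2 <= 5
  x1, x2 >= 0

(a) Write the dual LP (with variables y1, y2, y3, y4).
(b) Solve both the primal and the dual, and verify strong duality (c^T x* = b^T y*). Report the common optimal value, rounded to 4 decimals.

The standard primal-dual pair for 'max c^T x s.t. A x <= b, x >= 0' is:
  Dual:  min b^T y  s.t.  A^T y >= c,  y >= 0.

So the dual LP is:
  minimize  7y1 + 6y2 + 15y3 + 5y4
  subject to:
    y1 + 2y3 + 2y4 >= 1
    y2 + 4y3 + 2y4 >= 2
    y1, y2, y3, y4 >= 0

Solving the primal: x* = (0, 2.5).
  primal value c^T x* = 5.
Solving the dual: y* = (0, 0, 0, 1).
  dual value b^T y* = 5.
Strong duality: c^T x* = b^T y*. Confirmed.

5


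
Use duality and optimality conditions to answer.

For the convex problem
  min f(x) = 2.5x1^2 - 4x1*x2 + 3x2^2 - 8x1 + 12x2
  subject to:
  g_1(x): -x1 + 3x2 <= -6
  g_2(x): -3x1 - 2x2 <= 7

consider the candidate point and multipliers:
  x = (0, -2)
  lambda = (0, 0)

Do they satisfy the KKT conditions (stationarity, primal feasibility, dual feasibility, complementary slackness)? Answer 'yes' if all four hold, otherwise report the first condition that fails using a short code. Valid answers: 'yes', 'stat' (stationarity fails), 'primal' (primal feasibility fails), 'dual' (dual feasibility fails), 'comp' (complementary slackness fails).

Gradient of f: grad f(x) = Q x + c = (0, 0)
Constraint values g_i(x) = a_i^T x - b_i:
  g_1((0, -2)) = 0
  g_2((0, -2)) = -3
Stationarity residual: grad f(x) + sum_i lambda_i a_i = (0, 0)
  -> stationarity OK
Primal feasibility (all g_i <= 0): OK
Dual feasibility (all lambda_i >= 0): OK
Complementary slackness (lambda_i * g_i(x) = 0 for all i): OK

Verdict: yes, KKT holds.

yes


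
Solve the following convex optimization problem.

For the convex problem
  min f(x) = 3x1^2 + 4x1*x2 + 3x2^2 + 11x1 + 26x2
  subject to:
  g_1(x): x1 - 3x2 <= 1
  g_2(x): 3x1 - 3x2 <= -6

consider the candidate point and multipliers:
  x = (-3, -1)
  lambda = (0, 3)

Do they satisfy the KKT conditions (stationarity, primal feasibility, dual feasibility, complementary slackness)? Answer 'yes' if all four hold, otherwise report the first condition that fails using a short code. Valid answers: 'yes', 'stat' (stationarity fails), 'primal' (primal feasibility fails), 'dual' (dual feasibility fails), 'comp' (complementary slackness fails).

Gradient of f: grad f(x) = Q x + c = (-11, 8)
Constraint values g_i(x) = a_i^T x - b_i:
  g_1((-3, -1)) = -1
  g_2((-3, -1)) = 0
Stationarity residual: grad f(x) + sum_i lambda_i a_i = (-2, -1)
  -> stationarity FAILS
Primal feasibility (all g_i <= 0): OK
Dual feasibility (all lambda_i >= 0): OK
Complementary slackness (lambda_i * g_i(x) = 0 for all i): OK

Verdict: the first failing condition is stationarity -> stat.

stat


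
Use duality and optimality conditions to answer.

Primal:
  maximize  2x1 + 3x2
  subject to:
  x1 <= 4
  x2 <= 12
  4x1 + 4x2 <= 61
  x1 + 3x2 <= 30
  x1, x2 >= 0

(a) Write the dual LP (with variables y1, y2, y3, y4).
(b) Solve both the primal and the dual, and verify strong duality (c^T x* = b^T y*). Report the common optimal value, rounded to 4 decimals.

The standard primal-dual pair for 'max c^T x s.t. A x <= b, x >= 0' is:
  Dual:  min b^T y  s.t.  A^T y >= c,  y >= 0.

So the dual LP is:
  minimize  4y1 + 12y2 + 61y3 + 30y4
  subject to:
    y1 + 4y3 + y4 >= 2
    y2 + 4y3 + 3y4 >= 3
    y1, y2, y3, y4 >= 0

Solving the primal: x* = (4, 8.6667).
  primal value c^T x* = 34.
Solving the dual: y* = (1, 0, 0, 1).
  dual value b^T y* = 34.
Strong duality: c^T x* = b^T y*. Confirmed.

34


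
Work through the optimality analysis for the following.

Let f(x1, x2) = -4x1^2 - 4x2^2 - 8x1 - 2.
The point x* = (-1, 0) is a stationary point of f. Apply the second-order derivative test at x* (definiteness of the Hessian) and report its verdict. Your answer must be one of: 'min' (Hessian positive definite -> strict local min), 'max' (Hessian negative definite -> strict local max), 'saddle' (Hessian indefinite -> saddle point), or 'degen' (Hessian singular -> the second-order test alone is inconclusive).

Compute the Hessian H = grad^2 f:
  H = [[-8, 0], [0, -8]]
Verify stationarity: grad f(x*) = H x* + g = (0, 0).
Eigenvalues of H: -8, -8.
Both eigenvalues < 0, so H is negative definite -> x* is a strict local max.

max


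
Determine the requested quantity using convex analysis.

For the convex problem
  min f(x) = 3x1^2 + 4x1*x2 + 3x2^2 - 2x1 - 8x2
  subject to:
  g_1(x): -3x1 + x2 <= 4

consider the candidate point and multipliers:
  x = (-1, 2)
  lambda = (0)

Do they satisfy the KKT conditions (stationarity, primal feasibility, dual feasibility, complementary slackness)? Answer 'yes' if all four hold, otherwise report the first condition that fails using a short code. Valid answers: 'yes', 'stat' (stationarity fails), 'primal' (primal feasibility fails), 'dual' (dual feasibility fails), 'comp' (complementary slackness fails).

Gradient of f: grad f(x) = Q x + c = (0, 0)
Constraint values g_i(x) = a_i^T x - b_i:
  g_1((-1, 2)) = 1
Stationarity residual: grad f(x) + sum_i lambda_i a_i = (0, 0)
  -> stationarity OK
Primal feasibility (all g_i <= 0): FAILS
Dual feasibility (all lambda_i >= 0): OK
Complementary slackness (lambda_i * g_i(x) = 0 for all i): OK

Verdict: the first failing condition is primal_feasibility -> primal.

primal


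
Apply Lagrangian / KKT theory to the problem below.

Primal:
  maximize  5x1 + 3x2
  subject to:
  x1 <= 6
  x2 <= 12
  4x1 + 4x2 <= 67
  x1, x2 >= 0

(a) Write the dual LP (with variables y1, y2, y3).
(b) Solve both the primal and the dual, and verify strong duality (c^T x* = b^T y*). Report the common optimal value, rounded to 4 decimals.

The standard primal-dual pair for 'max c^T x s.t. A x <= b, x >= 0' is:
  Dual:  min b^T y  s.t.  A^T y >= c,  y >= 0.

So the dual LP is:
  minimize  6y1 + 12y2 + 67y3
  subject to:
    y1 + 4y3 >= 5
    y2 + 4y3 >= 3
    y1, y2, y3 >= 0

Solving the primal: x* = (6, 10.75).
  primal value c^T x* = 62.25.
Solving the dual: y* = (2, 0, 0.75).
  dual value b^T y* = 62.25.
Strong duality: c^T x* = b^T y*. Confirmed.

62.25


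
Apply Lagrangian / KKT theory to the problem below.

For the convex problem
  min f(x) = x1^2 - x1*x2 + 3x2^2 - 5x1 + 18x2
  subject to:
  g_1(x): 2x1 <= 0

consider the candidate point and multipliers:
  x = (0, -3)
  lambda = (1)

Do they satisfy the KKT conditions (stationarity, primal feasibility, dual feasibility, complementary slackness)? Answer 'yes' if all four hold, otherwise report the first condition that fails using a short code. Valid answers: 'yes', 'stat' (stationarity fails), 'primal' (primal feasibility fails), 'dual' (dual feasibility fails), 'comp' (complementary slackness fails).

Gradient of f: grad f(x) = Q x + c = (-2, 0)
Constraint values g_i(x) = a_i^T x - b_i:
  g_1((0, -3)) = 0
Stationarity residual: grad f(x) + sum_i lambda_i a_i = (0, 0)
  -> stationarity OK
Primal feasibility (all g_i <= 0): OK
Dual feasibility (all lambda_i >= 0): OK
Complementary slackness (lambda_i * g_i(x) = 0 for all i): OK

Verdict: yes, KKT holds.

yes


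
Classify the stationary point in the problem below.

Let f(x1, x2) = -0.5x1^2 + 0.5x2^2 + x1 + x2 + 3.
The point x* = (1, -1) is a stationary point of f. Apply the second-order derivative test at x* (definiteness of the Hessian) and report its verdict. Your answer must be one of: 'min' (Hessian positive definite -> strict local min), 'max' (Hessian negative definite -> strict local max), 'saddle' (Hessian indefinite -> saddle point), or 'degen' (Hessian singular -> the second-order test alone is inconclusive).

Compute the Hessian H = grad^2 f:
  H = [[-1, 0], [0, 1]]
Verify stationarity: grad f(x*) = H x* + g = (0, 0).
Eigenvalues of H: -1, 1.
Eigenvalues have mixed signs, so H is indefinite -> x* is a saddle point.

saddle


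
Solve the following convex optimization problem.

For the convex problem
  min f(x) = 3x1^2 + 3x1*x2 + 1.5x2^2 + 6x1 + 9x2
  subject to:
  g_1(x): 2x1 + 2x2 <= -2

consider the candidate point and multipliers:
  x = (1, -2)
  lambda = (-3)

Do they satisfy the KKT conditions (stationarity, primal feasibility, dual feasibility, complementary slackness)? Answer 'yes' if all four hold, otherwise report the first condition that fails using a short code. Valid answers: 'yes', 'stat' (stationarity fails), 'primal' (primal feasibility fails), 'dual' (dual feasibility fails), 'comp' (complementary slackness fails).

Gradient of f: grad f(x) = Q x + c = (6, 6)
Constraint values g_i(x) = a_i^T x - b_i:
  g_1((1, -2)) = 0
Stationarity residual: grad f(x) + sum_i lambda_i a_i = (0, 0)
  -> stationarity OK
Primal feasibility (all g_i <= 0): OK
Dual feasibility (all lambda_i >= 0): FAILS
Complementary slackness (lambda_i * g_i(x) = 0 for all i): OK

Verdict: the first failing condition is dual_feasibility -> dual.

dual


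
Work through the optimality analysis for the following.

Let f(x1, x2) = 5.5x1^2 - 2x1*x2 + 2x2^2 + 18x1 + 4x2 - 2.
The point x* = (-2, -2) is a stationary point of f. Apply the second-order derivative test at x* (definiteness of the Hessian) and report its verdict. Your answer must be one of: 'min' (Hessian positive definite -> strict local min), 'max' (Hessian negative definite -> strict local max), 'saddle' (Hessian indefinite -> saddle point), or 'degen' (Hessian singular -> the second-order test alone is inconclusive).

Compute the Hessian H = grad^2 f:
  H = [[11, -2], [-2, 4]]
Verify stationarity: grad f(x*) = H x* + g = (0, 0).
Eigenvalues of H: 3.4689, 11.5311.
Both eigenvalues > 0, so H is positive definite -> x* is a strict local min.

min


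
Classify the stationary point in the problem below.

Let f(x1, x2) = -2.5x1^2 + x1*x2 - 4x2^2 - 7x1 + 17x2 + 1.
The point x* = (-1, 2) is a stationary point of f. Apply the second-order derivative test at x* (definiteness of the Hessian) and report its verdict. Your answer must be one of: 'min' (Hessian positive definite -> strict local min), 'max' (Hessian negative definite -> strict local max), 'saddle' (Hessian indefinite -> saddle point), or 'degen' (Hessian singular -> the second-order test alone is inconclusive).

Compute the Hessian H = grad^2 f:
  H = [[-5, 1], [1, -8]]
Verify stationarity: grad f(x*) = H x* + g = (0, 0).
Eigenvalues of H: -8.3028, -4.6972.
Both eigenvalues < 0, so H is negative definite -> x* is a strict local max.

max


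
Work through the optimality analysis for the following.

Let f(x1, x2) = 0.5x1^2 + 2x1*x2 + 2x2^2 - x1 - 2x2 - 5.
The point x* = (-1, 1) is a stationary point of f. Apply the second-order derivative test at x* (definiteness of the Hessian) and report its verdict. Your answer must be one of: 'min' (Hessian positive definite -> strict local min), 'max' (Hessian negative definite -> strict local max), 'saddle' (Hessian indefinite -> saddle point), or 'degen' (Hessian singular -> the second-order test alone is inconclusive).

Compute the Hessian H = grad^2 f:
  H = [[1, 2], [2, 4]]
Verify stationarity: grad f(x*) = H x* + g = (0, 0).
Eigenvalues of H: 0, 5.
H has a zero eigenvalue (singular; positive semidefinite but not definite), so H is neither positive definite, negative definite, nor indefinite. The second-order test alone is inconclusive -> degen.
(Indeed, f is constant along the null direction of H through x*, so x* is not a strict local extremum.)

degen


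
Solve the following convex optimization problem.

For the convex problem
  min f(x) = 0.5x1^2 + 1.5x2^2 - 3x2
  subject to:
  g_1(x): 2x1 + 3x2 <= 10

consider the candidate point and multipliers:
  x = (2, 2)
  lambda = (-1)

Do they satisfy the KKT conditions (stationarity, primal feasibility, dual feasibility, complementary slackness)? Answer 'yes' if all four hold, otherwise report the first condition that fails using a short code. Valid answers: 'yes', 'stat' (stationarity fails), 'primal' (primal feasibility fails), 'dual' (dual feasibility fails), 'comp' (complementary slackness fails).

Gradient of f: grad f(x) = Q x + c = (2, 3)
Constraint values g_i(x) = a_i^T x - b_i:
  g_1((2, 2)) = 0
Stationarity residual: grad f(x) + sum_i lambda_i a_i = (0, 0)
  -> stationarity OK
Primal feasibility (all g_i <= 0): OK
Dual feasibility (all lambda_i >= 0): FAILS
Complementary slackness (lambda_i * g_i(x) = 0 for all i): OK

Verdict: the first failing condition is dual_feasibility -> dual.

dual


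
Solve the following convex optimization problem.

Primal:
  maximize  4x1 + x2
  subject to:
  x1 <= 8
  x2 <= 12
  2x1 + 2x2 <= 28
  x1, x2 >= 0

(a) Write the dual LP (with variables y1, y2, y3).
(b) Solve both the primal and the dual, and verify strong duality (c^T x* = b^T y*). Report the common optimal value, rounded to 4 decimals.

The standard primal-dual pair for 'max c^T x s.t. A x <= b, x >= 0' is:
  Dual:  min b^T y  s.t.  A^T y >= c,  y >= 0.

So the dual LP is:
  minimize  8y1 + 12y2 + 28y3
  subject to:
    y1 + 2y3 >= 4
    y2 + 2y3 >= 1
    y1, y2, y3 >= 0

Solving the primal: x* = (8, 6).
  primal value c^T x* = 38.
Solving the dual: y* = (3, 0, 0.5).
  dual value b^T y* = 38.
Strong duality: c^T x* = b^T y*. Confirmed.

38


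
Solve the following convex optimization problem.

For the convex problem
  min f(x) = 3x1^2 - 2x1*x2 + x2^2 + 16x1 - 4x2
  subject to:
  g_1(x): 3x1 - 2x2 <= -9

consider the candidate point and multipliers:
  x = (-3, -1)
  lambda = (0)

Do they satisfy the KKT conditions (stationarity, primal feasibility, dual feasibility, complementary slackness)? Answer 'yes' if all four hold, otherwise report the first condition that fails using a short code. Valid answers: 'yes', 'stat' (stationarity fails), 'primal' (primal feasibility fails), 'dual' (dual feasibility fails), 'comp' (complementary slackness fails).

Gradient of f: grad f(x) = Q x + c = (0, 0)
Constraint values g_i(x) = a_i^T x - b_i:
  g_1((-3, -1)) = 2
Stationarity residual: grad f(x) + sum_i lambda_i a_i = (0, 0)
  -> stationarity OK
Primal feasibility (all g_i <= 0): FAILS
Dual feasibility (all lambda_i >= 0): OK
Complementary slackness (lambda_i * g_i(x) = 0 for all i): OK

Verdict: the first failing condition is primal_feasibility -> primal.

primal


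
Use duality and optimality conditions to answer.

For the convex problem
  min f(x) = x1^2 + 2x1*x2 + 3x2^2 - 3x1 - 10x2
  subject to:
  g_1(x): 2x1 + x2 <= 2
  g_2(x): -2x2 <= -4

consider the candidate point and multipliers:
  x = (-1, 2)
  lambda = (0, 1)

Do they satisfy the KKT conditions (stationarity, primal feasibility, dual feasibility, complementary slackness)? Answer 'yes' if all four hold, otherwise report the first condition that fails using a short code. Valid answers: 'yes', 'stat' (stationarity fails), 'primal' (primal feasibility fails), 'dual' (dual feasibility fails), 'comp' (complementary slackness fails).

Gradient of f: grad f(x) = Q x + c = (-1, 0)
Constraint values g_i(x) = a_i^T x - b_i:
  g_1((-1, 2)) = -2
  g_2((-1, 2)) = 0
Stationarity residual: grad f(x) + sum_i lambda_i a_i = (-1, -2)
  -> stationarity FAILS
Primal feasibility (all g_i <= 0): OK
Dual feasibility (all lambda_i >= 0): OK
Complementary slackness (lambda_i * g_i(x) = 0 for all i): OK

Verdict: the first failing condition is stationarity -> stat.

stat


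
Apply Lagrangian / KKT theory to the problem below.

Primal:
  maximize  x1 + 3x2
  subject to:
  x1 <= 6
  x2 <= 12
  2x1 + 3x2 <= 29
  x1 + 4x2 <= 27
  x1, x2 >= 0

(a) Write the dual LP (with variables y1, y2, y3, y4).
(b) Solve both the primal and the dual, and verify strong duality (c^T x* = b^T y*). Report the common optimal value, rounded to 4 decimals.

The standard primal-dual pair for 'max c^T x s.t. A x <= b, x >= 0' is:
  Dual:  min b^T y  s.t.  A^T y >= c,  y >= 0.

So the dual LP is:
  minimize  6y1 + 12y2 + 29y3 + 27y4
  subject to:
    y1 + 2y3 + y4 >= 1
    y2 + 3y3 + 4y4 >= 3
    y1, y2, y3, y4 >= 0

Solving the primal: x* = (6, 5.25).
  primal value c^T x* = 21.75.
Solving the dual: y* = (0.25, 0, 0, 0.75).
  dual value b^T y* = 21.75.
Strong duality: c^T x* = b^T y*. Confirmed.

21.75


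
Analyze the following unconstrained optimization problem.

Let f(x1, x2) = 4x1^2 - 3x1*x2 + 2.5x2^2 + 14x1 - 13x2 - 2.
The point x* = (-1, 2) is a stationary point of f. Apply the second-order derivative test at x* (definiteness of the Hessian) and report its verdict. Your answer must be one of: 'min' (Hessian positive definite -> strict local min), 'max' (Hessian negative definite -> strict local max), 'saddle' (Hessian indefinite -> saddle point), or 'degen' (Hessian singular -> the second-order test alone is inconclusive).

Compute the Hessian H = grad^2 f:
  H = [[8, -3], [-3, 5]]
Verify stationarity: grad f(x*) = H x* + g = (0, 0).
Eigenvalues of H: 3.1459, 9.8541.
Both eigenvalues > 0, so H is positive definite -> x* is a strict local min.

min


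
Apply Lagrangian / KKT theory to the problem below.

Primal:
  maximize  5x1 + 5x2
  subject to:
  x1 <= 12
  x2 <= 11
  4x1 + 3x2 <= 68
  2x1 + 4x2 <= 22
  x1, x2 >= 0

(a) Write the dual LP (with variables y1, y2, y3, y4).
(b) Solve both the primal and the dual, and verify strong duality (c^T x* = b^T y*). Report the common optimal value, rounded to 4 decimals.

The standard primal-dual pair for 'max c^T x s.t. A x <= b, x >= 0' is:
  Dual:  min b^T y  s.t.  A^T y >= c,  y >= 0.

So the dual LP is:
  minimize  12y1 + 11y2 + 68y3 + 22y4
  subject to:
    y1 + 4y3 + 2y4 >= 5
    y2 + 3y3 + 4y4 >= 5
    y1, y2, y3, y4 >= 0

Solving the primal: x* = (11, 0).
  primal value c^T x* = 55.
Solving the dual: y* = (0, 0, 0, 2.5).
  dual value b^T y* = 55.
Strong duality: c^T x* = b^T y*. Confirmed.

55


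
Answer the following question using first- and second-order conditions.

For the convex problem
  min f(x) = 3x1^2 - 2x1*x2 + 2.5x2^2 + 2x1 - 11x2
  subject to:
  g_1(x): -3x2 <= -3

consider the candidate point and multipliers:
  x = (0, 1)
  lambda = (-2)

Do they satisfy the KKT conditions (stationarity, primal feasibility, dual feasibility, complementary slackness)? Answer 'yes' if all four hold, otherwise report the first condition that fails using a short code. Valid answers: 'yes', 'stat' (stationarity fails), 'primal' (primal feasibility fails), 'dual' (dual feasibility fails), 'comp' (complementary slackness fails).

Gradient of f: grad f(x) = Q x + c = (0, -6)
Constraint values g_i(x) = a_i^T x - b_i:
  g_1((0, 1)) = 0
Stationarity residual: grad f(x) + sum_i lambda_i a_i = (0, 0)
  -> stationarity OK
Primal feasibility (all g_i <= 0): OK
Dual feasibility (all lambda_i >= 0): FAILS
Complementary slackness (lambda_i * g_i(x) = 0 for all i): OK

Verdict: the first failing condition is dual_feasibility -> dual.

dual


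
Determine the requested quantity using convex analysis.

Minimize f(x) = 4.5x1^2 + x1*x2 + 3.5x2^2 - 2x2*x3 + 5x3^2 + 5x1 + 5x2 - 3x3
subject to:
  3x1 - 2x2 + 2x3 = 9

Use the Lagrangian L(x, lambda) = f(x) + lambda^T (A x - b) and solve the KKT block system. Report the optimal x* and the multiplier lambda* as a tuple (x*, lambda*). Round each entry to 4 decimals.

Form the Lagrangian:
  L(x, lambda) = (1/2) x^T Q x + c^T x + lambda^T (A x - b)
Stationarity (grad_x L = 0): Q x + c + A^T lambda = 0.
Primal feasibility: A x = b.

This gives the KKT block system:
  [ Q   A^T ] [ x     ]   [-c ]
  [ A    0  ] [ lambda ] = [ b ]

Solving the linear system:
  x*      = (1.1646, -1.9376, 0.8154)
  lambda* = (-4.5147)
  f(x*)   = 17.1607

x* = (1.1646, -1.9376, 0.8154), lambda* = (-4.5147)


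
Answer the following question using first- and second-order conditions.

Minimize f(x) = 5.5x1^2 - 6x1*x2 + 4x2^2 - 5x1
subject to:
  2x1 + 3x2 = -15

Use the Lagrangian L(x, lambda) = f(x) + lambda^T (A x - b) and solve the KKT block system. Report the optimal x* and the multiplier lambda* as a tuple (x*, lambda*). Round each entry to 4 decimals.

Form the Lagrangian:
  L(x, lambda) = (1/2) x^T Q x + c^T x + lambda^T (A x - b)
Stationarity (grad_x L = 0): Q x + c + A^T lambda = 0.
Primal feasibility: A x = b.

This gives the KKT block system:
  [ Q   A^T ] [ x     ]   [-c ]
  [ A    0  ] [ lambda ] = [ b ]

Solving the linear system:
  x*      = (-2.2906, -3.4729)
  lambda* = (4.6798)
  f(x*)   = 40.8251

x* = (-2.2906, -3.4729), lambda* = (4.6798)


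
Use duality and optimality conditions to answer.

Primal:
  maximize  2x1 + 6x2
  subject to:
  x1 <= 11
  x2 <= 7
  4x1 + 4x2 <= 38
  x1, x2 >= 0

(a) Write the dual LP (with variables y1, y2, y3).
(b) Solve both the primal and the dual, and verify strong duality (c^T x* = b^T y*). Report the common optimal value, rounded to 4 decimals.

The standard primal-dual pair for 'max c^T x s.t. A x <= b, x >= 0' is:
  Dual:  min b^T y  s.t.  A^T y >= c,  y >= 0.

So the dual LP is:
  minimize  11y1 + 7y2 + 38y3
  subject to:
    y1 + 4y3 >= 2
    y2 + 4y3 >= 6
    y1, y2, y3 >= 0

Solving the primal: x* = (2.5, 7).
  primal value c^T x* = 47.
Solving the dual: y* = (0, 4, 0.5).
  dual value b^T y* = 47.
Strong duality: c^T x* = b^T y*. Confirmed.

47


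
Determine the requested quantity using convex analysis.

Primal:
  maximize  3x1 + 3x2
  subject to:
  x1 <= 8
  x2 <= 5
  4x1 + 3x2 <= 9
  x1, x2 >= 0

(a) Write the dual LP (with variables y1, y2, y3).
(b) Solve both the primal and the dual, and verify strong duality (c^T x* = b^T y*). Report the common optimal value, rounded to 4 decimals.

The standard primal-dual pair for 'max c^T x s.t. A x <= b, x >= 0' is:
  Dual:  min b^T y  s.t.  A^T y >= c,  y >= 0.

So the dual LP is:
  minimize  8y1 + 5y2 + 9y3
  subject to:
    y1 + 4y3 >= 3
    y2 + 3y3 >= 3
    y1, y2, y3 >= 0

Solving the primal: x* = (0, 3).
  primal value c^T x* = 9.
Solving the dual: y* = (0, 0, 1).
  dual value b^T y* = 9.
Strong duality: c^T x* = b^T y*. Confirmed.

9


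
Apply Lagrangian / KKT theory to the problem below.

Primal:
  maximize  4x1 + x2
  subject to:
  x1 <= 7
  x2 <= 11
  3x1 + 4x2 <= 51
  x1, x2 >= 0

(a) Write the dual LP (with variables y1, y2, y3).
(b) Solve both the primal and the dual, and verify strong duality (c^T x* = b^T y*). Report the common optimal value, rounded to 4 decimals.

The standard primal-dual pair for 'max c^T x s.t. A x <= b, x >= 0' is:
  Dual:  min b^T y  s.t.  A^T y >= c,  y >= 0.

So the dual LP is:
  minimize  7y1 + 11y2 + 51y3
  subject to:
    y1 + 3y3 >= 4
    y2 + 4y3 >= 1
    y1, y2, y3 >= 0

Solving the primal: x* = (7, 7.5).
  primal value c^T x* = 35.5.
Solving the dual: y* = (3.25, 0, 0.25).
  dual value b^T y* = 35.5.
Strong duality: c^T x* = b^T y*. Confirmed.

35.5


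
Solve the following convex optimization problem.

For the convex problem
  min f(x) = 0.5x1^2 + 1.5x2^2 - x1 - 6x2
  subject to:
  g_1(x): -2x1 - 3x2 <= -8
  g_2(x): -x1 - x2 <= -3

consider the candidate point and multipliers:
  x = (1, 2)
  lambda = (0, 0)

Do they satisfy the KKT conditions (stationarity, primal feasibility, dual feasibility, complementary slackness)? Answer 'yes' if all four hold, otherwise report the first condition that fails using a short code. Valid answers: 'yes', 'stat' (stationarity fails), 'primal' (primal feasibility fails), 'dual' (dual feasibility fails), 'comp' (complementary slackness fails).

Gradient of f: grad f(x) = Q x + c = (0, 0)
Constraint values g_i(x) = a_i^T x - b_i:
  g_1((1, 2)) = 0
  g_2((1, 2)) = 0
Stationarity residual: grad f(x) + sum_i lambda_i a_i = (0, 0)
  -> stationarity OK
Primal feasibility (all g_i <= 0): OK
Dual feasibility (all lambda_i >= 0): OK
Complementary slackness (lambda_i * g_i(x) = 0 for all i): OK

Verdict: yes, KKT holds.

yes


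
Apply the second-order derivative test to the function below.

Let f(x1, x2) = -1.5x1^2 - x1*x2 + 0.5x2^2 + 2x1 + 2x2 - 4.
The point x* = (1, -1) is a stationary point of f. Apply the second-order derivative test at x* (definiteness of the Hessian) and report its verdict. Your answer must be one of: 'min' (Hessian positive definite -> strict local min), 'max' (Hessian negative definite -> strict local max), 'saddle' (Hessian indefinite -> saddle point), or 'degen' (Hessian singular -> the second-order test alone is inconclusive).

Compute the Hessian H = grad^2 f:
  H = [[-3, -1], [-1, 1]]
Verify stationarity: grad f(x*) = H x* + g = (0, 0).
Eigenvalues of H: -3.2361, 1.2361.
Eigenvalues have mixed signs, so H is indefinite -> x* is a saddle point.

saddle


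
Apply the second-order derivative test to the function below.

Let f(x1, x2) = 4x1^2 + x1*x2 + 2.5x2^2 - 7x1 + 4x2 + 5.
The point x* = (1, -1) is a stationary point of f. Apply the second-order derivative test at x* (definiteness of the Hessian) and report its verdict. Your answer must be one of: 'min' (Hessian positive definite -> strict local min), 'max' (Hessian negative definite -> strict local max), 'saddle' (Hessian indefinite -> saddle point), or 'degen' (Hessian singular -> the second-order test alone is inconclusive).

Compute the Hessian H = grad^2 f:
  H = [[8, 1], [1, 5]]
Verify stationarity: grad f(x*) = H x* + g = (0, 0).
Eigenvalues of H: 4.6972, 8.3028.
Both eigenvalues > 0, so H is positive definite -> x* is a strict local min.

min
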